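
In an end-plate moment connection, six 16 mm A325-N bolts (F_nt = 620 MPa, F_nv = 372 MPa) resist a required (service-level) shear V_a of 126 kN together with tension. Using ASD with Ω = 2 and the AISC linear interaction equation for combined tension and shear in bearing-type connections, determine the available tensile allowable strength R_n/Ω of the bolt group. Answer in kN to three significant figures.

276 kN

A_b = π·16²/4 = 201.1 mm²; f_rv = 126 × 1000 / (6 × 201.1) = 104.4 MPa.
F'_nt = 1.3 F_nt − (Ω F_nt / F_nv) f_rv = 1.3·620 − (2·620/372)·104.4 = 457.8 MPa, capped at F_nt → F'_nt = 457.8 MPa.
R_n = F'_nt · A_b · n = 457.8 × 201.1 × 6 / 1000 = 552.3 kN.
Allowable strength R_n/Ω = 552.3 / 2 = 276 kN.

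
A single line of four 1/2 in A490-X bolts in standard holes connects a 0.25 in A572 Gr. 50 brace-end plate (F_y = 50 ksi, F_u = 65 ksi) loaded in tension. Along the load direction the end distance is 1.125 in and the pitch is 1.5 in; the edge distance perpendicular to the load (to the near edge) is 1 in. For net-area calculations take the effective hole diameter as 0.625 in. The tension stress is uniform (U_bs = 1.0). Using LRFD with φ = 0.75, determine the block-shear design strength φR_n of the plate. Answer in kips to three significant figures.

33.5 kips

Shear plane L_v = 1.125 + 3·1.5 = 5.625 in; A_gv = 5.625 × 0.25 = 1.406 in².
A_nv = (5.625 − 3.5·0.625) × 0.25 = 0.8594 in².
A_nt = (1 − 0.5·0.625) × 0.25 = 0.1719 in².
0.6 F_u A_nv = 33.52 kips; 0.6 F_y A_gv = 42.19 kips → shear rupture governs the shear term.
R_n = 33.52 + 1.0 × 65 × 0.1719 = 44.69 kips.
Design strength φR_n = 0.75 × 44.69 = 33.5 kips.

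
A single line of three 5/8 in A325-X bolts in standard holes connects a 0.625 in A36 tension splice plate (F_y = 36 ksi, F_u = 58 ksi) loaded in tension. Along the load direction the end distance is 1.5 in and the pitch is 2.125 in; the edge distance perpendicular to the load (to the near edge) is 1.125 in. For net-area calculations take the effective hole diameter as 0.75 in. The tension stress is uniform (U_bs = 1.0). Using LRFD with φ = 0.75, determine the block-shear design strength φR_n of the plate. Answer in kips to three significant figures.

Shear plane L_v = 1.5 + 2·2.125 = 5.75 in; A_gv = 5.75 × 0.625 = 3.594 in².
A_nv = (5.75 − 2.5·0.75) × 0.625 = 2.422 in².
A_nt = (1.125 − 0.5·0.75) × 0.625 = 0.4688 in².
0.6 F_u A_nv = 84.28 kips; 0.6 F_y A_gv = 77.62 kips → shear yielding governs the shear term.
R_n = 77.62 + 1.0 × 58 × 0.4688 = 104.8 kips.
Design strength φR_n = 0.75 × 104.8 = 78.6 kips.

78.6 kips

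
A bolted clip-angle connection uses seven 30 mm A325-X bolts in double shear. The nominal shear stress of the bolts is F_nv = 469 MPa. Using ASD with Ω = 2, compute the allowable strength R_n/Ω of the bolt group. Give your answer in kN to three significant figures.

A_b = π × 30² / 4 = 706.9 mm².
R_n = F_nv · A_b · n · n_s = 469 × 706.9 × 7 × 2 / 1000 = 4641 kN.
Allowable strength R_n/Ω = 4641 / 2 = 2320 kN.

2320 kN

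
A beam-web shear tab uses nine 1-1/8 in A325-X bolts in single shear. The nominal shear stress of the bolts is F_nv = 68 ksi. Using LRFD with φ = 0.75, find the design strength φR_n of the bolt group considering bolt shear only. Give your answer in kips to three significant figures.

A_b = π × 1.125² / 4 = 0.994 in².
R_n = F_nv · A_b · n · n_s = 68 × 0.994 × 9 × 1 = 608.3 kips.
Design strength φR_n = 0.75 × 608.3 = 456 kips.

456 kips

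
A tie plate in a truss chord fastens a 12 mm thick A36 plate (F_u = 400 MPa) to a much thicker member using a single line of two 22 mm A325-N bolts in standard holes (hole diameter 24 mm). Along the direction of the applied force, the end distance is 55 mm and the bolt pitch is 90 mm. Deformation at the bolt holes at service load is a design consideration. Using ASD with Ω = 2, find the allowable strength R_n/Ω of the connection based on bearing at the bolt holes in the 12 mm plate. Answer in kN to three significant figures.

251 kN

Per bolt r_n = 1.2 l_c t F_u ≤ 2.4 d t F_u; upper limit = 2.4 × 22 × 12 × 400 / 1000 = 253.4 kN.
Edge bolt: l_c = 55 − 24/2 = 43 mm → 1.2 × 43 × 12 × 400 / 1000 = 247.7 → r_n = 247.7 kN.
Interior bolts: l_c = 90 − 24 = 66 mm → 1.2 × 66 × 12 × 400 / 1000 = 380.2 → r_n = 253.4 kN.
R_n = 1 × 247.7 + 1 × 253.4 = 501.1 kN.
Allowable strength R_n/Ω = 501.1 / 2 = 251 kN.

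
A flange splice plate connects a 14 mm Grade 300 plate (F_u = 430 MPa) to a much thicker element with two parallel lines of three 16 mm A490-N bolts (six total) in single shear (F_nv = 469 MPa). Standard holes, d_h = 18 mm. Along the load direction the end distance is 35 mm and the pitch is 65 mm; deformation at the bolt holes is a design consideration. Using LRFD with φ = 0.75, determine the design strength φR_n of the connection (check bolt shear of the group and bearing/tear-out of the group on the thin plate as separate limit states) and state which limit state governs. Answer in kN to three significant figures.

Bolt shear: A_b = π·16²/4 = 201.1 mm²; R_n = 469 × 201.1 × 6 × 1 / 1000 = 565.8 kN → 0.75 × 565.8 = 424 kN.
Bearing (1.2 l_c t F_u ≤ 2.4 d t F_u): upper limit = 2.4·16·14·430 / 1000 = 231.2 kN.
  Edge l_c = 35 − 18/2 = 26 → r_n = 187.8 kN; interior l_c = 65 − 18 = 47 → r_n = 231.2 kN.
  R_n,bearing = 2·187.8 + 4·231.2 = 1300 kN → 0.75 × 1300 = 975 kN.
Bolt shear governs: 424 kN.

424 kN (bolt shear governs)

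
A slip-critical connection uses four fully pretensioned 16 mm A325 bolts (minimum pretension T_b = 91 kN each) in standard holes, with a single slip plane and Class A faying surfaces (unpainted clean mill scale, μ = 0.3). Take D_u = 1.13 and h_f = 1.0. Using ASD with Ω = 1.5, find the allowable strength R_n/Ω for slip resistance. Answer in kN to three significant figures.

82.3 kN

R_n = μ · D_u · h_f · T_b · n_s · n_b = 0.3 × 1.13 × 1.0 × 91 × 1 × 4 = 123.4 kN.
Allowable strength R_n/Ω = 123.4 / 1.5 = 82.3 kN.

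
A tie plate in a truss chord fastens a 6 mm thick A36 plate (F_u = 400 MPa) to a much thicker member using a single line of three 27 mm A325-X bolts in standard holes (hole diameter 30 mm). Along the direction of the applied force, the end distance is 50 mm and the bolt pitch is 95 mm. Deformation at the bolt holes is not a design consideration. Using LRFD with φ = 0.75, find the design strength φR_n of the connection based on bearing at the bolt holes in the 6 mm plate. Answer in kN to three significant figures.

386 kN

Per bolt r_n = 1.5 l_c t F_u ≤ 3.0 d t F_u; upper limit = 3.0 × 27 × 6 × 400 / 1000 = 194.4 kN.
Edge bolt: l_c = 50 − 30/2 = 35 mm → 1.5 × 35 × 6 × 400 / 1000 = 126 → r_n = 126 kN.
Interior bolts: l_c = 95 − 30 = 65 mm → 1.5 × 65 × 6 × 400 / 1000 = 234 → r_n = 194.4 kN.
R_n = 1 × 126 + 2 × 194.4 = 514.8 kN.
Design strength φR_n = 0.75 × 514.8 = 386 kN.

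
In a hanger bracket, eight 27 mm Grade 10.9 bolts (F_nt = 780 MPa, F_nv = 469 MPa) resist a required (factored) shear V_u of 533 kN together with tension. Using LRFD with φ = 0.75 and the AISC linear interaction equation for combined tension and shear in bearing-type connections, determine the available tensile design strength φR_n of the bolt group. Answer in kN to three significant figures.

A_b = π·27²/4 = 572.6 mm²; f_rv = 533 × 1000 / (8 × 572.6) = 116.4 MPa.
F'_nt = 1.3 F_nt − (F_nt / φF_nv) f_rv = 1.3·780 − (780/(0.75·469))·116.4 = 756 MPa, capped at F_nt → F'_nt = 756 MPa.
R_n = F'_nt · A_b · n = 756 × 572.6 × 8 / 1000 = 3463 kN.
Design strength φR_n = 0.75 × 3463 = 2600 kN.

2600 kN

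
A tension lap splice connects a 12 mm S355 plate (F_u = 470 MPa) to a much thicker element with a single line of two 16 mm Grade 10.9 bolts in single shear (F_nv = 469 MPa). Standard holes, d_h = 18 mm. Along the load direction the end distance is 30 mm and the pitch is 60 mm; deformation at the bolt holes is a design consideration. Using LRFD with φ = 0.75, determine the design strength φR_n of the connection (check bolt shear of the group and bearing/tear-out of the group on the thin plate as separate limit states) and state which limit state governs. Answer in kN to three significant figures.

141 kN (bolt shear governs)

Bolt shear: A_b = π·16²/4 = 201.1 mm²; R_n = 469 × 201.1 × 2 × 1 / 1000 = 188.6 kN → 0.75 × 188.6 = 141 kN.
Bearing (1.2 l_c t F_u ≤ 2.4 d t F_u): upper limit = 2.4·16·12·470 / 1000 = 216.6 kN.
  Edge l_c = 30 − 18/2 = 21 → r_n = 142.1 kN; interior l_c = 60 − 18 = 42 → r_n = 216.6 kN.
  R_n,bearing = 1·142.1 + 1·216.6 = 358.7 kN → 0.75 × 358.7 = 269 kN.
Bolt shear governs: 141 kN.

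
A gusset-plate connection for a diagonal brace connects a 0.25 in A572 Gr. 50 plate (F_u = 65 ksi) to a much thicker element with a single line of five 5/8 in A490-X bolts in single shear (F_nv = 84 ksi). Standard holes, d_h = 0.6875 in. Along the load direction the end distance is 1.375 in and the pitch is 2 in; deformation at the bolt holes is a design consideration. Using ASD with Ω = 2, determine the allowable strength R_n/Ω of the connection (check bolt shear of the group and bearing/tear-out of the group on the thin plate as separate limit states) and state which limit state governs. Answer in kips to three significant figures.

58.8 kips (bearing governs)

Bolt shear: A_b = π·0.625²/4 = 0.3068 in²; R_n = 84 × 0.3068 × 5 × 1 = 128.9 kips → 128.9 / 2 = 64.4 kips.
Bearing (1.2 l_c t F_u ≤ 2.4 d t F_u): upper limit = 2.4·0.625·0.25·65 = 24.38 kips.
  Edge l_c = 1.375 − 0.6875/2 = 1.031 → r_n = 20.11 kips; interior l_c = 2 − 0.6875 = 1.312 → r_n = 24.38 kips.
  R_n,bearing = 1·20.11 + 4·24.38 = 117.6 kips → 117.6 / 2 = 58.8 kips.
Bearing governs: 58.8 kips.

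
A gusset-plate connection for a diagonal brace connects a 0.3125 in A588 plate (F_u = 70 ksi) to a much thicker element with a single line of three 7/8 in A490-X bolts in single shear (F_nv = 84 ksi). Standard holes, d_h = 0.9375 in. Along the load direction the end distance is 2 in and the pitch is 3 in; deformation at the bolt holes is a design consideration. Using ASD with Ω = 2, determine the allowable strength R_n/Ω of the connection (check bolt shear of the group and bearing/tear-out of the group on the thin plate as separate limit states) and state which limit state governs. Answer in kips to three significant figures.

Bolt shear: A_b = π·0.875²/4 = 0.6013 in²; R_n = 84 × 0.6013 × 3 × 1 = 151.5 kips → 151.5 / 2 = 75.8 kips.
Bearing (1.2 l_c t F_u ≤ 2.4 d t F_u): upper limit = 2.4·0.875·0.3125·70 = 45.94 kips.
  Edge l_c = 2 − 0.9375/2 = 1.531 → r_n = 40.2 kips; interior l_c = 3 − 0.9375 = 2.062 → r_n = 45.94 kips.
  R_n,bearing = 1·40.2 + 2·45.94 = 132.1 kips → 132.1 / 2 = 66 kips.
Bearing governs: 66 kips.

66 kips (bearing governs)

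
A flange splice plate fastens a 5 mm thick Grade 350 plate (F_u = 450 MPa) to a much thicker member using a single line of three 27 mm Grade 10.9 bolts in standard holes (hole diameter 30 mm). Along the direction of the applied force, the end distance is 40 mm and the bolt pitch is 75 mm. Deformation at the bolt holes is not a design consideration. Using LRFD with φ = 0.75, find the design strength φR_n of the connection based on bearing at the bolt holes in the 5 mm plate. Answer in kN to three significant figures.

291 kN

Per bolt r_n = 1.5 l_c t F_u ≤ 3.0 d t F_u; upper limit = 3.0 × 27 × 5 × 450 / 1000 = 182.2 kN.
Edge bolt: l_c = 40 − 30/2 = 25 mm → 1.5 × 25 × 5 × 450 / 1000 = 84.38 → r_n = 84.38 kN.
Interior bolts: l_c = 75 − 30 = 45 mm → 1.5 × 45 × 5 × 450 / 1000 = 151.9 → r_n = 151.9 kN.
R_n = 1 × 84.38 + 2 × 151.9 = 388.1 kN.
Design strength φR_n = 0.75 × 388.1 = 291 kN.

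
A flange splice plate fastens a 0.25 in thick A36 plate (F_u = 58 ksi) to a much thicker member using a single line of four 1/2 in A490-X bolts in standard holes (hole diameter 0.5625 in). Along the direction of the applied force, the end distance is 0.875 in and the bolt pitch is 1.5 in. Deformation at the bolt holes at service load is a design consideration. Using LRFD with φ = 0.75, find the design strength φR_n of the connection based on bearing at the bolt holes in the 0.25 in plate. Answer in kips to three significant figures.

44.5 kips

Per bolt r_n = 1.2 l_c t F_u ≤ 2.4 d t F_u; upper limit = 2.4 × 0.5 × 0.25 × 58 = 17.4 kips.
Edge bolt: l_c = 0.875 − 0.5625/2 = 0.5938 in → 1.2 × 0.5938 × 0.25 × 58 = 10.33 → r_n = 10.33 kips.
Interior bolts: l_c = 1.5 − 0.5625 = 0.9375 in → 1.2 × 0.9375 × 0.25 × 58 = 16.31 → r_n = 16.31 kips.
R_n = 1 × 10.33 + 3 × 16.31 = 59.27 kips.
Design strength φR_n = 0.75 × 59.27 = 44.5 kips.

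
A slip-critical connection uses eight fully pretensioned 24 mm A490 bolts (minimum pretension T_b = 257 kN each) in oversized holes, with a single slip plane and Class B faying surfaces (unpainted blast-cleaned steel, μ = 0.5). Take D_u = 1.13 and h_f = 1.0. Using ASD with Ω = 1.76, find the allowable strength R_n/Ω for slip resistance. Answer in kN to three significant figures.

660 kN

R_n = μ · D_u · h_f · T_b · n_s · n_b = 0.5 × 1.13 × 1.0 × 257 × 1 × 8 = 1162 kN.
Allowable strength R_n/Ω = 1162 / 1.76 = 660 kN.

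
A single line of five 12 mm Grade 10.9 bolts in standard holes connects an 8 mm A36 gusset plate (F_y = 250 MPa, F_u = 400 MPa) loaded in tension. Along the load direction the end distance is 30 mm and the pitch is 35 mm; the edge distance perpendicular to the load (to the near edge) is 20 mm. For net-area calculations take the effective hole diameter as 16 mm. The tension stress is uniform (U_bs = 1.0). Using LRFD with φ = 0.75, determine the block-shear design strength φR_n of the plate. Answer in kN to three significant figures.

170 kN

Shear plane L_v = 30 + 4·35 = 170 mm; A_gv = 170 × 8 = 1360 mm².
A_nv = (170 − 4.5·16) × 8 = 784 mm².
A_nt = (20 − 0.5·16) × 8 = 96 mm².
0.6 F_u A_nv = 188.2 kN; 0.6 F_y A_gv = 204 kN → shear rupture governs the shear term.
R_n = 188.2 + 1.0 × 400 × 96 / 1000 = 226.6 kN.
Design strength φR_n = 0.75 × 226.6 = 170 kN.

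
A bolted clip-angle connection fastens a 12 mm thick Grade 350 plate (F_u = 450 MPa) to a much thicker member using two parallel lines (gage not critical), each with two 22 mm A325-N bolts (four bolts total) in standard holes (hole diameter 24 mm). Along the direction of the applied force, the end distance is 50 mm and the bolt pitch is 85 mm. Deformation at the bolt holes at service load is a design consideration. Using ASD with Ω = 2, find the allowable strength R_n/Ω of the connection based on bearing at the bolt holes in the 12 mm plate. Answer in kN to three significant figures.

Per bolt r_n = 1.2 l_c t F_u ≤ 2.4 d t F_u; upper limit = 2.4 × 22 × 12 × 450 / 1000 = 285.1 kN.
Edge bolt: l_c = 50 − 24/2 = 38 mm → 1.2 × 38 × 12 × 450 / 1000 = 246.2 → r_n = 246.2 kN.
Interior bolts: l_c = 85 − 24 = 61 mm → 1.2 × 61 × 12 × 450 / 1000 = 395.3 → r_n = 285.1 kN.
R_n = 2 × 246.2 + 2 × 285.1 = 1063 kN.
Allowable strength R_n/Ω = 1063 / 2 = 531 kN.

531 kN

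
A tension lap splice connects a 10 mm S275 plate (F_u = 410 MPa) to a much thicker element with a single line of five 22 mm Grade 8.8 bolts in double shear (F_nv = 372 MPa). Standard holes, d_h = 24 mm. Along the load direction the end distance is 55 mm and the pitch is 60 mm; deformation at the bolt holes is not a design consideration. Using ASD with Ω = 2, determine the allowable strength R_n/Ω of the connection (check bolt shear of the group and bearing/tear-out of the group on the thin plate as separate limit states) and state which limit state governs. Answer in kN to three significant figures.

Bolt shear: A_b = π·22²/4 = 380.1 mm²; R_n = 372 × 380.1 × 5 × 2 / 1000 = 1414 kN → 1414 / 2 = 707 kN.
Bearing (1.5 l_c t F_u ≤ 3.0 d t F_u): upper limit = 3.0·22·10·410 / 1000 = 270.6 kN.
  Edge l_c = 55 − 24/2 = 43 → r_n = 264.4 kN; interior l_c = 60 − 24 = 36 → r_n = 221.4 kN.
  R_n,bearing = 1·264.4 + 4·221.4 = 1150 kN → 1150 / 2 = 575 kN.
Bearing governs: 575 kN.

575 kN (bearing governs)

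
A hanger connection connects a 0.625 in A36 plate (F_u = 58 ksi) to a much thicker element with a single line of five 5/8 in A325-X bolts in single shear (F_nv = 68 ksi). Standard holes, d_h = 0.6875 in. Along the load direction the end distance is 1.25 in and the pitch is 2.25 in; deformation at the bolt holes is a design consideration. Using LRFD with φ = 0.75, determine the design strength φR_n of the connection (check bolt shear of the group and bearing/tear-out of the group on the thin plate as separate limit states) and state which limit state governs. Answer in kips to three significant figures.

Bolt shear: A_b = π·0.625²/4 = 0.3068 in²; R_n = 68 × 0.3068 × 5 × 1 = 104.3 kips → 0.75 × 104.3 = 78.2 kips.
Bearing (1.2 l_c t F_u ≤ 2.4 d t F_u): upper limit = 2.4·0.625·0.625·58 = 54.38 kips.
  Edge l_c = 1.25 − 0.6875/2 = 0.9062 → r_n = 39.42 kips; interior l_c = 2.25 − 0.6875 = 1.562 → r_n = 54.38 kips.
  R_n,bearing = 1·39.42 + 4·54.38 = 256.9 kips → 0.75 × 256.9 = 193 kips.
Bolt shear governs: 78.2 kips.

78.2 kips (bolt shear governs)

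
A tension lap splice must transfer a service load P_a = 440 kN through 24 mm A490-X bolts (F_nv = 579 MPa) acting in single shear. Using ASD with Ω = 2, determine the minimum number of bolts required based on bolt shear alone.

4 bolts

A_b = π·24²/4 = 452.4 mm².
Per-bolt allowable strength R_n/Ω = 579 × 452.4 × 1 / 1000 / 2 = 131 kN.
n ≥ 440 / 131 = 3.36 → use 4 bolts.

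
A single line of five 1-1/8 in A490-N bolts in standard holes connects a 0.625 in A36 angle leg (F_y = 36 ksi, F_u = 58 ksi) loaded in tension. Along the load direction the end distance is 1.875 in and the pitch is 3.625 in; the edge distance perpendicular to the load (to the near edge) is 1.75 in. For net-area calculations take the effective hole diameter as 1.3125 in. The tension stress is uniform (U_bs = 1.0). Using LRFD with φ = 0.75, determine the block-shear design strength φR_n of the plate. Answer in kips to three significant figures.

196 kips

Shear plane L_v = 1.875 + 4·3.625 = 16.38 in; A_gv = 16.38 × 0.625 = 10.23 in².
A_nv = (16.38 − 4.5·1.3125) × 0.625 = 6.543 in².
A_nt = (1.75 − 0.5·1.3125) × 0.625 = 0.6836 in².
0.6 F_u A_nv = 227.7 kips; 0.6 F_y A_gv = 221.1 kips → shear yielding governs the shear term.
R_n = 221.1 + 1.0 × 58 × 0.6836 = 260.7 kips.
Design strength φR_n = 0.75 × 260.7 = 196 kips.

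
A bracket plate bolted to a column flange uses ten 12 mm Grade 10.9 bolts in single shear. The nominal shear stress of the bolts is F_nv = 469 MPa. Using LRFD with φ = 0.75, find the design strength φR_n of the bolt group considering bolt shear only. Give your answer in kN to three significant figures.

398 kN

A_b = π × 12² / 4 = 113.1 mm².
R_n = F_nv · A_b · n · n_s = 469 × 113.1 × 10 × 1 / 1000 = 530.4 kN.
Design strength φR_n = 0.75 × 530.4 = 398 kN.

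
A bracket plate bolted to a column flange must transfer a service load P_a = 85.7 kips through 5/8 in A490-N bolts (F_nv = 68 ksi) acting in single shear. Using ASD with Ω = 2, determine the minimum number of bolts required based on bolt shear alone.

9 bolts

A_b = π·0.625²/4 = 0.3068 in².
Per-bolt allowable strength R_n/Ω = 68 × 0.3068 × 1 / 2 = 10.43 kips.
n ≥ 85.7 / 10.43 = 8.216 → use 9 bolts.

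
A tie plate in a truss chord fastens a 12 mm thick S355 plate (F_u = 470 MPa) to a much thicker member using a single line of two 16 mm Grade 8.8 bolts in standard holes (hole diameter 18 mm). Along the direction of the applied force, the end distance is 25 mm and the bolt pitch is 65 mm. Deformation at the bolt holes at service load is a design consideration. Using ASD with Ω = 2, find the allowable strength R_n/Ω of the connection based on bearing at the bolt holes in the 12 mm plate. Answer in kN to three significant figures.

162 kN

Per bolt r_n = 1.2 l_c t F_u ≤ 2.4 d t F_u; upper limit = 2.4 × 16 × 12 × 470 / 1000 = 216.6 kN.
Edge bolt: l_c = 25 − 18/2 = 16 mm → 1.2 × 16 × 12 × 470 / 1000 = 108.3 → r_n = 108.3 kN.
Interior bolts: l_c = 65 − 18 = 47 mm → 1.2 × 47 × 12 × 470 / 1000 = 318.1 → r_n = 216.6 kN.
R_n = 1 × 108.3 + 1 × 216.6 = 324.9 kN.
Allowable strength R_n/Ω = 324.9 / 2 = 162 kN.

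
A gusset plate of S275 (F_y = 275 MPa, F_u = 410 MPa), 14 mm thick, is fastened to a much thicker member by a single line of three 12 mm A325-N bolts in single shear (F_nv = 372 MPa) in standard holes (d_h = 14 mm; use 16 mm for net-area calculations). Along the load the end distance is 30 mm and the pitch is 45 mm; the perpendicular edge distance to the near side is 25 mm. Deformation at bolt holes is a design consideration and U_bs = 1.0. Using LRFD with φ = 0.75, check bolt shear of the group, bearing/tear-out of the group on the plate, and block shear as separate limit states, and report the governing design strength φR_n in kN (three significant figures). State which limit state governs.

Bolt shear: A_b = π·12²/4 = 113.1 mm²; R_n = 372 × 113.1 × 3 × 1 / 1000 = 126.2 kN → 0.75 × 126.2 = 94.7 kN.
Bearing: edge l_c = 23, r_n = 158.4 kN; interior l_c = 31, r_n = 165.3 kN; R_n = 158.4 + 2·165.3 = 489 kN → 367 kN.
Block shear: A_gv = 1680, A_nv = 1120, A_nt = 238 mm²; R_n = min(0.6F_uA_nv, 0.6F_yA_gv) + U_bs·F_u·A_nt = 373.1 kN → 280 kN.
Bolt shear governs: 94.7 kN.

94.7 kN (bolt shear governs)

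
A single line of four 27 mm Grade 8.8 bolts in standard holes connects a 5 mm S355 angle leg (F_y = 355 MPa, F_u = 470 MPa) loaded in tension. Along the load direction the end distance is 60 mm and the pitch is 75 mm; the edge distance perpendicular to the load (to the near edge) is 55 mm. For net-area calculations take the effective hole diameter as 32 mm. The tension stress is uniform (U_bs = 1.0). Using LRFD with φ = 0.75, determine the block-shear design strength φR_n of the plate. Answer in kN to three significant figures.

Shear plane L_v = 60 + 3·75 = 285 mm; A_gv = 285 × 5 = 1425 mm².
A_nv = (285 − 3.5·32) × 5 = 865 mm².
A_nt = (55 − 0.5·32) × 5 = 195 mm².
0.6 F_u A_nv = 243.9 kN; 0.6 F_y A_gv = 303.5 kN → shear rupture governs the shear term.
R_n = 243.9 + 1.0 × 470 × 195 / 1000 = 335.6 kN.
Design strength φR_n = 0.75 × 335.6 = 252 kN.

252 kN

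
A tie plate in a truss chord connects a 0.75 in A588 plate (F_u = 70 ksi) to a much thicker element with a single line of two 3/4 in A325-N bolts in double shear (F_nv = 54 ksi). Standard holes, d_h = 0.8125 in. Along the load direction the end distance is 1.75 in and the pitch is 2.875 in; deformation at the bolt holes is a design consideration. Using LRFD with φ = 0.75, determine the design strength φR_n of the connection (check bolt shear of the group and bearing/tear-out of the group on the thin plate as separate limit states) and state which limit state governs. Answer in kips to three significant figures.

71.6 kips (bolt shear governs)

Bolt shear: A_b = π·0.75²/4 = 0.4418 in²; R_n = 54 × 0.4418 × 2 × 2 = 95.43 kips → 0.75 × 95.43 = 71.6 kips.
Bearing (1.2 l_c t F_u ≤ 2.4 d t F_u): upper limit = 2.4·0.75·0.75·70 = 94.5 kips.
  Edge l_c = 1.75 − 0.8125/2 = 1.344 → r_n = 84.66 kips; interior l_c = 2.875 − 0.8125 = 2.062 → r_n = 94.5 kips.
  R_n,bearing = 1·84.66 + 1·94.5 = 179.2 kips → 0.75 × 179.2 = 134 kips.
Bolt shear governs: 71.6 kips.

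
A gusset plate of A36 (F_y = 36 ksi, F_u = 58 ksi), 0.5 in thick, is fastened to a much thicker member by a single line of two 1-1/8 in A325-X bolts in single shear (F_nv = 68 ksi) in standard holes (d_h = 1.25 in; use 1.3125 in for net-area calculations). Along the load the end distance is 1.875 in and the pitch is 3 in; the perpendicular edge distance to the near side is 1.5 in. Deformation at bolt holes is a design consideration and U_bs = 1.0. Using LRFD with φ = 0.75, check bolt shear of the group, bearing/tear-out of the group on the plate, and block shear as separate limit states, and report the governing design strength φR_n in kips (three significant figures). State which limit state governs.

Bolt shear: A_b = π·1.125²/4 = 0.994 in²; R_n = 68 × 0.994 × 2 × 1 = 135.2 kips → 0.75 × 135.2 = 101 kips.
Bearing: edge l_c = 1.25, r_n = 43.5 kips; interior l_c = 1.75, r_n = 60.9 kips; R_n = 43.5 + 1·60.9 = 104.4 kips → 78.3 kips.
Block shear: A_gv = 2.438, A_nv = 1.453, A_nt = 0.4219 in²; R_n = min(0.6F_uA_nv, 0.6F_yA_gv) + U_bs·F_u·A_nt = 75.04 kips → 56.3 kips.
Block shear governs: 56.3 kips.

56.3 kips (block shear governs)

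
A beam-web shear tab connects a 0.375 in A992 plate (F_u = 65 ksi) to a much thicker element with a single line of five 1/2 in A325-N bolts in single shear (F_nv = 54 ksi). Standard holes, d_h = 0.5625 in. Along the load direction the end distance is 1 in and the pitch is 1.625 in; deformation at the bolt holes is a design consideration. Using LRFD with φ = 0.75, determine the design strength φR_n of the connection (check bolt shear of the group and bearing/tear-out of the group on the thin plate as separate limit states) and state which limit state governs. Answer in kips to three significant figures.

39.8 kips (bolt shear governs)

Bolt shear: A_b = π·0.5²/4 = 0.1963 in²; R_n = 54 × 0.1963 × 5 × 1 = 53.01 kips → 0.75 × 53.01 = 39.8 kips.
Bearing (1.2 l_c t F_u ≤ 2.4 d t F_u): upper limit = 2.4·0.5·0.375·65 = 29.25 kips.
  Edge l_c = 1 − 0.5625/2 = 0.7188 → r_n = 21.02 kips; interior l_c = 1.625 − 0.5625 = 1.062 → r_n = 29.25 kips.
  R_n,bearing = 1·21.02 + 4·29.25 = 138 kips → 0.75 × 138 = 104 kips.
Bolt shear governs: 39.8 kips.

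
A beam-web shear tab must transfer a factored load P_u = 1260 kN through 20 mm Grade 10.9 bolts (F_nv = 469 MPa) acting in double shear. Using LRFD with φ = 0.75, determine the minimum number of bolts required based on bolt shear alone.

6 bolts

A_b = π·20²/4 = 314.2 mm².
Per-bolt design strength φR_n = 0.75 × 469 × 314.2 × 2 / 1000 = 221 kN.
n ≥ 1260 / 221 = 5.701 → use 6 bolts.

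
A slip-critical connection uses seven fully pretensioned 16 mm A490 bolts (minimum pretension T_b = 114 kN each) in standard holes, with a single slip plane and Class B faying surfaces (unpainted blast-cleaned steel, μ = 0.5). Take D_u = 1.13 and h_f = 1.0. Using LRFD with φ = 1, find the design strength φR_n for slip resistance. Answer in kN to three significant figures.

451 kN

R_n = μ · D_u · h_f · T_b · n_s · n_b = 0.5 × 1.13 × 1.0 × 114 × 1 × 7 = 450.9 kN.
Design strength φR_n = 1 × 450.9 = 451 kN.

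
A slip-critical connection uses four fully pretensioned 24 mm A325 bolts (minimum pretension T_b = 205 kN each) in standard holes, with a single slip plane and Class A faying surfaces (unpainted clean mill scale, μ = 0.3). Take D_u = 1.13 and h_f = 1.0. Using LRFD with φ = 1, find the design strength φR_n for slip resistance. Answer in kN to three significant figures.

R_n = μ · D_u · h_f · T_b · n_s · n_b = 0.3 × 1.13 × 1.0 × 205 × 1 × 4 = 278 kN.
Design strength φR_n = 1 × 278 = 278 kN.

278 kN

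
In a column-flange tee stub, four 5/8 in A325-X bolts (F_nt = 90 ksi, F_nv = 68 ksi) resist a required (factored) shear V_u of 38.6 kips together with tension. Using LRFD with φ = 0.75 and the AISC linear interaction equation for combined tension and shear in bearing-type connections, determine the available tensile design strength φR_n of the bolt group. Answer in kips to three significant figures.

A_b = π·0.625²/4 = 0.3068 in²; f_rv = 38.6 / (4 × 0.3068) = 31.45 ksi.
F'_nt = 1.3 F_nt − (F_nt / φF_nv) f_rv = 1.3·90 − (90/(0.75·68))·31.45 = 61.49 ksi, capped at F_nt → F'_nt = 61.49 ksi.
R_n = F'_nt · A_b · n = 61.49 × 0.3068 × 4 = 75.46 kips.
Design strength φR_n = 0.75 × 75.46 = 56.6 kips.

56.6 kips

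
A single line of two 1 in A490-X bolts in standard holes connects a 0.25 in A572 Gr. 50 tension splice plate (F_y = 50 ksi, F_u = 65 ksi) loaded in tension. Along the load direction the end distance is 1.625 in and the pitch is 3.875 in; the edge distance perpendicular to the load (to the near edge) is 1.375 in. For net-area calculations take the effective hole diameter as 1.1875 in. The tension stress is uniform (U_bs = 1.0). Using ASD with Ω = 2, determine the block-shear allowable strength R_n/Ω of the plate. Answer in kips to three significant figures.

24.5 kips

Shear plane L_v = 1.625 + 1·3.875 = 5.5 in; A_gv = 5.5 × 0.25 = 1.375 in².
A_nv = (5.5 − 1.5·1.1875) × 0.25 = 0.9297 in².
A_nt = (1.375 − 0.5·1.1875) × 0.25 = 0.1953 in².
0.6 F_u A_nv = 36.26 kips; 0.6 F_y A_gv = 41.25 kips → shear rupture governs the shear term.
R_n = 36.26 + 1.0 × 65 × 0.1953 = 48.95 kips.
Allowable strength R_n/Ω = 48.95 / 2 = 24.5 kips.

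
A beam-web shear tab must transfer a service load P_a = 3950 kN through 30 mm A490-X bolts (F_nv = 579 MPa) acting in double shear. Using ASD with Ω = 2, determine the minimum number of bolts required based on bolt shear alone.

A_b = π·30²/4 = 706.9 mm².
Per-bolt allowable strength R_n/Ω = 579 × 706.9 × 2 / 1000 / 2 = 409.3 kN.
n ≥ 3950 / 409.3 = 9.651 → use 10 bolts.

10 bolts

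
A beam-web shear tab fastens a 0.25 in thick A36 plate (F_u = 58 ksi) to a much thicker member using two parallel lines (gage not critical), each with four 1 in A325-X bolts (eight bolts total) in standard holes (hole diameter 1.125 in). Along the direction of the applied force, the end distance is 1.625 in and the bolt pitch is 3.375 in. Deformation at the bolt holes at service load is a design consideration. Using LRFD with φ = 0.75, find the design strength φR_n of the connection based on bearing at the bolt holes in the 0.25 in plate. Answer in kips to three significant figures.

Per bolt r_n = 1.2 l_c t F_u ≤ 2.4 d t F_u; upper limit = 2.4 × 1 × 0.25 × 58 = 34.8 kips.
Edge bolt: l_c = 1.625 − 1.125/2 = 1.062 in → 1.2 × 1.062 × 0.25 × 58 = 18.49 → r_n = 18.49 kips.
Interior bolts: l_c = 3.375 − 1.125 = 2.25 in → 1.2 × 2.25 × 0.25 × 58 = 39.15 → r_n = 34.8 kips.
R_n = 2 × 18.49 + 6 × 34.8 = 245.8 kips.
Design strength φR_n = 0.75 × 245.8 = 184 kips.

184 kips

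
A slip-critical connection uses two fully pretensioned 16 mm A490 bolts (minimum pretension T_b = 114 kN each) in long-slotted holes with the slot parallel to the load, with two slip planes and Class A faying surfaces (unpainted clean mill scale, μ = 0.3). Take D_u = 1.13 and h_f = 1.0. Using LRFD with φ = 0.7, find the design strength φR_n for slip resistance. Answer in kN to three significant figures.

108 kN

R_n = μ · D_u · h_f · T_b · n_s · n_b = 0.3 × 1.13 × 1.0 × 114 × 2 × 2 = 154.6 kN.
Design strength φR_n = 0.7 × 154.6 = 108 kN.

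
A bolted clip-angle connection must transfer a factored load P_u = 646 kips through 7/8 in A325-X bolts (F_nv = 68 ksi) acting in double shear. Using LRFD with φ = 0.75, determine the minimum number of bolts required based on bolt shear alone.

11 bolts

A_b = π·0.875²/4 = 0.6013 in².
Per-bolt design strength φR_n = 0.75 × 68 × 0.6013 × 2 = 61.33 kips.
n ≥ 646 / 61.33 = 10.53 → use 11 bolts.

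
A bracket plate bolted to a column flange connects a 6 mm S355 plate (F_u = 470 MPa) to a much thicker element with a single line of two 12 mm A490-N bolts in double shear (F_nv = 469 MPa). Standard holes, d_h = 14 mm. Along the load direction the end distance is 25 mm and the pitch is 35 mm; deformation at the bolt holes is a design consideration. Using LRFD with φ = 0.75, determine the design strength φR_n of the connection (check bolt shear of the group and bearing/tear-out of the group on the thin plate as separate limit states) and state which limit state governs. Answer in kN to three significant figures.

Bolt shear: A_b = π·12²/4 = 113.1 mm²; R_n = 469 × 113.1 × 2 × 2 / 1000 = 212.2 kN → 0.75 × 212.2 = 159 kN.
Bearing (1.2 l_c t F_u ≤ 2.4 d t F_u): upper limit = 2.4·12·6·470 / 1000 = 81.22 kN.
  Edge l_c = 25 − 14/2 = 18 → r_n = 60.91 kN; interior l_c = 35 − 14 = 21 → r_n = 71.06 kN.
  R_n,bearing = 1·60.91 + 1·71.06 = 132 kN → 0.75 × 132 = 99 kN.
Bearing governs: 99 kN.

99 kN (bearing governs)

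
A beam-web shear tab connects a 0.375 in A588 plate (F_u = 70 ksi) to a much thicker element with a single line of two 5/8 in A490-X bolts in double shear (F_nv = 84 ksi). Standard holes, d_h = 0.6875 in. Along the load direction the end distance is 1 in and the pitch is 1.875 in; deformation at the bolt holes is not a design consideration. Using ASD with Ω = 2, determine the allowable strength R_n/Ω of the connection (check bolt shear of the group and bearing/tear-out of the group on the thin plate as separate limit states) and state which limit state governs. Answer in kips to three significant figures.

Bolt shear: A_b = π·0.625²/4 = 0.3068 in²; R_n = 84 × 0.3068 × 2 × 2 = 103.1 kips → 103.1 / 2 = 51.5 kips.
Bearing (1.5 l_c t F_u ≤ 3.0 d t F_u): upper limit = 3.0·0.625·0.375·70 = 49.22 kips.
  Edge l_c = 1 − 0.6875/2 = 0.6562 → r_n = 25.84 kips; interior l_c = 1.875 − 0.6875 = 1.188 → r_n = 46.76 kips.
  R_n,bearing = 1·25.84 + 1·46.76 = 72.6 kips → 72.6 / 2 = 36.3 kips.
Bearing governs: 36.3 kips.

36.3 kips (bearing governs)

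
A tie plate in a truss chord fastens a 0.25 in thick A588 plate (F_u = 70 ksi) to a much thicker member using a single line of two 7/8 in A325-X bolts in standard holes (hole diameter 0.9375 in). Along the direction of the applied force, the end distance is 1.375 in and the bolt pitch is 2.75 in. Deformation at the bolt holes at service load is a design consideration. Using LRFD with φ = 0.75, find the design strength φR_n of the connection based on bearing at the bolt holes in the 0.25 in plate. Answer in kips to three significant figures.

41.8 kips

Per bolt r_n = 1.2 l_c t F_u ≤ 2.4 d t F_u; upper limit = 2.4 × 0.875 × 0.25 × 70 = 36.75 kips.
Edge bolt: l_c = 1.375 − 0.9375/2 = 0.9062 in → 1.2 × 0.9062 × 0.25 × 70 = 19.03 → r_n = 19.03 kips.
Interior bolts: l_c = 2.75 − 0.9375 = 1.812 in → 1.2 × 1.812 × 0.25 × 70 = 38.06 → r_n = 36.75 kips.
R_n = 1 × 19.03 + 1 × 36.75 = 55.78 kips.
Design strength φR_n = 0.75 × 55.78 = 41.8 kips.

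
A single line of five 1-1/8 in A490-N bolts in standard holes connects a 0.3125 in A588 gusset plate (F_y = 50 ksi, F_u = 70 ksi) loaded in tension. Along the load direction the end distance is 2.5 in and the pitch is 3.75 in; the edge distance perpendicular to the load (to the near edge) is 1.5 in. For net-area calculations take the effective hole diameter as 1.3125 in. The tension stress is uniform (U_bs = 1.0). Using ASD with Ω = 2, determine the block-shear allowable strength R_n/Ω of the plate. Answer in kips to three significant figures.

Shear plane L_v = 2.5 + 4·3.75 = 17.5 in; A_gv = 17.5 × 0.3125 = 5.469 in².
A_nv = (17.5 − 4.5·1.3125) × 0.3125 = 3.623 in².
A_nt = (1.5 − 0.5·1.3125) × 0.3125 = 0.2637 in².
0.6 F_u A_nv = 152.2 kips; 0.6 F_y A_gv = 164.1 kips → shear rupture governs the shear term.
R_n = 152.2 + 1.0 × 70 × 0.2637 = 170.6 kips.
Allowable strength R_n/Ω = 170.6 / 2 = 85.3 kips.

85.3 kips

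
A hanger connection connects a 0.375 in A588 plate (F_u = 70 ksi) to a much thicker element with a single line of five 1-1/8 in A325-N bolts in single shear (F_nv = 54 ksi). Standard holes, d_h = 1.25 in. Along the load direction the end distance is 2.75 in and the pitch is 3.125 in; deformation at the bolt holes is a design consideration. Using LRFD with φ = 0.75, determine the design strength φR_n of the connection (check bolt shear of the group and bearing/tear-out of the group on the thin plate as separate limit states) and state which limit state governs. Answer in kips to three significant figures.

201 kips (bolt shear governs)

Bolt shear: A_b = π·1.125²/4 = 0.994 in²; R_n = 54 × 0.994 × 5 × 1 = 268.4 kips → 0.75 × 268.4 = 201 kips.
Bearing (1.2 l_c t F_u ≤ 2.4 d t F_u): upper limit = 2.4·1.125·0.375·70 = 70.88 kips.
  Edge l_c = 2.75 − 1.25/2 = 2.125 → r_n = 66.94 kips; interior l_c = 3.125 − 1.25 = 1.875 → r_n = 59.06 kips.
  R_n,bearing = 1·66.94 + 4·59.06 = 303.2 kips → 0.75 × 303.2 = 227 kips.
Bolt shear governs: 201 kips.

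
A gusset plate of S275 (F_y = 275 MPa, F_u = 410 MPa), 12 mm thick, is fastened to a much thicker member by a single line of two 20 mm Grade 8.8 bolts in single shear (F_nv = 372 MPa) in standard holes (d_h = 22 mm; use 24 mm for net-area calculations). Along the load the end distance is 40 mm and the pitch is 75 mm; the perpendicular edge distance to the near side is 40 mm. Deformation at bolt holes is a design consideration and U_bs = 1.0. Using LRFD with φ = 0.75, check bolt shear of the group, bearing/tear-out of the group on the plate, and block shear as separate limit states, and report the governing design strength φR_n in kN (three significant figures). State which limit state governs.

Bolt shear: A_b = π·20²/4 = 314.2 mm²; R_n = 372 × 314.2 × 2 × 1 / 1000 = 233.7 kN → 0.75 × 233.7 = 175 kN.
Bearing: edge l_c = 29, r_n = 171.2 kN; interior l_c = 53, r_n = 236.2 kN; R_n = 171.2 + 1·236.2 = 407.4 kN → 306 kN.
Block shear: A_gv = 1380, A_nv = 948, A_nt = 336 mm²; R_n = min(0.6F_uA_nv, 0.6F_yA_gv) + U_bs·F_u·A_nt = 365.5 kN → 274 kN.
Bolt shear governs: 175 kN.

175 kN (bolt shear governs)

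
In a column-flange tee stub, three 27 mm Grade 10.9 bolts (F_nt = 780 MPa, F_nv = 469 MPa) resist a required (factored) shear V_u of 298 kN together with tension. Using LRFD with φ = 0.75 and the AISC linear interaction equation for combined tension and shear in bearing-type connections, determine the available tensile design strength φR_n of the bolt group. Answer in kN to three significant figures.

811 kN

A_b = π·27²/4 = 572.6 mm²; f_rv = 298 × 1000 / (3 × 572.6) = 173.5 MPa.
F'_nt = 1.3 F_nt − (F_nt / φF_nv) f_rv = 1.3·780 − (780/(0.75·469))·173.5 = 629.3 MPa, capped at F_nt → F'_nt = 629.3 MPa.
R_n = F'_nt · A_b · n = 629.3 × 572.6 × 3 / 1000 = 1081 kN.
Design strength φR_n = 0.75 × 1081 = 811 kN.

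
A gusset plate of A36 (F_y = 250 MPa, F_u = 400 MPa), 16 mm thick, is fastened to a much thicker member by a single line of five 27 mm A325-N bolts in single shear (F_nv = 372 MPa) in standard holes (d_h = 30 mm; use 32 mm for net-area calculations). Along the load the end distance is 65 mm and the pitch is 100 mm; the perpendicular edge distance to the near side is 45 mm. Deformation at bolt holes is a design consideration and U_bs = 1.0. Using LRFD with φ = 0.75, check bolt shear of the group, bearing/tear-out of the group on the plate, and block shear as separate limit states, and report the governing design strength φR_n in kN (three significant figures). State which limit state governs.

799 kN (bolt shear governs)

Bolt shear: A_b = π·27²/4 = 572.6 mm²; R_n = 372 × 572.6 × 5 × 1 / 1000 = 1065 kN → 0.75 × 1065 = 799 kN.
Bearing: edge l_c = 50, r_n = 384 kN; interior l_c = 70, r_n = 414.7 kN; R_n = 384 + 4·414.7 = 2043 kN → 1530 kN.
Block shear: A_gv = 7440, A_nv = 5136, A_nt = 464 mm²; R_n = min(0.6F_uA_nv, 0.6F_yA_gv) + U_bs·F_u·A_nt = 1302 kN → 976 kN.
Bolt shear governs: 799 kN.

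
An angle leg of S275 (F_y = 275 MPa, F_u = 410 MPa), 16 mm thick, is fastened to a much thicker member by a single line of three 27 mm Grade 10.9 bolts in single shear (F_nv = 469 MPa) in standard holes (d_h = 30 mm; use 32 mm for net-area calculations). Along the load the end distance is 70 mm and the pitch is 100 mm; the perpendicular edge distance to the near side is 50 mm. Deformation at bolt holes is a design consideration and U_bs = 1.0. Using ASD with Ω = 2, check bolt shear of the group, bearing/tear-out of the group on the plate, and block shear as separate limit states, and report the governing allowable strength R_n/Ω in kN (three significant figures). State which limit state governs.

403 kN (bolt shear governs)

Bolt shear: A_b = π·27²/4 = 572.6 mm²; R_n = 469 × 572.6 × 3 × 1 / 1000 = 805.6 kN → 805.6 / 2 = 403 kN.
Bearing: edge l_c = 55, r_n = 425.1 kN; interior l_c = 70, r_n = 425.1 kN; R_n = 425.1 + 2·425.1 = 1275 kN → 638 kN.
Block shear: A_gv = 4320, A_nv = 3040, A_nt = 544 mm²; R_n = min(0.6F_uA_nv, 0.6F_yA_gv) + U_bs·F_u·A_nt = 935.8 kN → 468 kN.
Bolt shear governs: 403 kN.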